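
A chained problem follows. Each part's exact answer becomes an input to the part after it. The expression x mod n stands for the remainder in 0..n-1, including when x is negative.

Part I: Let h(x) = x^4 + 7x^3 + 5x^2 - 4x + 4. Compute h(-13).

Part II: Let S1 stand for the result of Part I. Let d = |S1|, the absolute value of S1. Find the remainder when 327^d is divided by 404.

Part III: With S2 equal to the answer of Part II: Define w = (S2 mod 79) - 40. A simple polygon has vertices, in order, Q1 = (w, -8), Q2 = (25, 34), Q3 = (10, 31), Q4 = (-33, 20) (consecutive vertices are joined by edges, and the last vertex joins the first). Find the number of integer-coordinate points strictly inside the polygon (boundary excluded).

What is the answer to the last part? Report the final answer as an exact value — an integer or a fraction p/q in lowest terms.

Part I: 1*(-13)^4 + 7*(-13)^3 + 5*(-13)^2 - 4*(-13)^1 + 4 = (28561) + (-15379) + (845) + (52) + (4) = 14083; answer 14083
Part II: S1 = 14083; d = 14083; squarings mod 404: 327^1=327, 327^2=273, 327^4=193, 327^8=81, 327^16=97, 327^32=117, 327^64=357, 327^128=189, 327^256=169, 327^512=281, 327^1024=181, 327^2048=37, 327^4096=157, 327^8192=5; 327^14083 = 327^1 * 327^2 * 327^256 * 327^512 * 327^1024 * 327^4096 * 327^8192 = 283 (mod 404); answer 283
Part III: S2 = 283; w = 6; cross terms: (6*34 - 25*-8)=404, (25*31 - 10*34)=435, (10*20 - -33*31)=1223, (-33*-8 - 6*20)=144; twice the area = |2206| = 2206; area = 1103; boundary points = 1 + 3 + 1 + 1 = 6; strictly interior points = area - boundary/2 + 1 = 1101; answer 1101

1101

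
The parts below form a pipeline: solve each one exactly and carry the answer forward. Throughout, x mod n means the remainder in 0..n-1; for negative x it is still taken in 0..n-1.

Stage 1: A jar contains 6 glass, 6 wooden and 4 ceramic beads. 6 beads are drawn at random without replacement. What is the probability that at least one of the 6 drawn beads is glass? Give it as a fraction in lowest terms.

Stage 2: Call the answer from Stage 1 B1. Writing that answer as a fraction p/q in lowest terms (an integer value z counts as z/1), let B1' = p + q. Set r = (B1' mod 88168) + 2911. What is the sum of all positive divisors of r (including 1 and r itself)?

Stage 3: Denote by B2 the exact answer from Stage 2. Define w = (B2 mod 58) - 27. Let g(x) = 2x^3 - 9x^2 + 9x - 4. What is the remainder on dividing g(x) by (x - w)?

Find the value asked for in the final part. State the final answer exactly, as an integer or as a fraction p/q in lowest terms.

Stage 1: total draws C(16,6) = 8008; complement C(10,6) = 210; favorable 8008 - 210 = 7798; P = 557/572; answer 557/572
Stage 2: B1 = 557/572; threaded value p + q = 1129; r = 4040; 4040 = 2^3 * 5 * 101; sigma = (1 + 2 + 4 + 8) * (1 + 5) * (1 + 101) = 15 * 6 * 102 = 9180; answer 9180
Stage 3: B2 = 9180; w = -11; remainder = value at the root: 2*(-11)^3 - 9*(-11)^2 + 9*(-11)^1 - 4 = (-2662) + (-1089) + (-99) + (-4) = -3854; answer -3854

-3854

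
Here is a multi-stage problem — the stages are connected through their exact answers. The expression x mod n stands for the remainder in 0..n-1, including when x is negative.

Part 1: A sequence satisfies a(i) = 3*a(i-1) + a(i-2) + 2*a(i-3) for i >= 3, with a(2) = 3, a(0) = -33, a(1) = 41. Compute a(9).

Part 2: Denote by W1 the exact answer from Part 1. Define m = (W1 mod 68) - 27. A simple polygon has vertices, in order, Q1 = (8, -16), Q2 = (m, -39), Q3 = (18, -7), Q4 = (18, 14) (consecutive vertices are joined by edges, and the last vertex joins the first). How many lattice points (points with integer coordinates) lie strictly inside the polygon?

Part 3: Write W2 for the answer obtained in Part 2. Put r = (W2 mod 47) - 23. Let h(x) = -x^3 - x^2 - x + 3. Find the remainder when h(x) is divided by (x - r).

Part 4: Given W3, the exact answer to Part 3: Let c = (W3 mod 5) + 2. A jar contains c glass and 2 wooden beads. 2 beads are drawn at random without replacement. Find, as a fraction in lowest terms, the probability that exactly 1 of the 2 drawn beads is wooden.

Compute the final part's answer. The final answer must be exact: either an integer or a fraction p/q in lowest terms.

Part 1: a(3) = 3*(3) + 1*(41) + 2*(-33) = -16; iterating: a(3)=-16, a(4)=37, a(5)=101, a(6)=308, a(7)=1099, a(8)=3807, a(9)=13136; answer 13136
Part 2: W1 = 13136; m = -15; cross terms: (8*-39 - -15*-16)=-552, (-15*-7 - 18*-39)=807, (18*14 - 18*-7)=378, (18*-16 - 8*14)=-400; twice the area = |233| = 233; area = 233/2; boundary points = 23 + 1 + 21 + 10 = 55; strictly interior points = area - boundary/2 + 1 = 90; answer 90
Part 3: W2 = 90; r = 20; remainder = value at the root: -1*(20)^3 - 1*(20)^2 - 1*(20)^1 + 3 = (-8000) + (-400) + (-20) + (3) = -8417; answer -8417
Part 4: W3 = -8417; c = 5; total draws C(7,2) = 21; favorable C(2,1)*C(5,1) = 10; P = 10/21; answer 10/21

10/21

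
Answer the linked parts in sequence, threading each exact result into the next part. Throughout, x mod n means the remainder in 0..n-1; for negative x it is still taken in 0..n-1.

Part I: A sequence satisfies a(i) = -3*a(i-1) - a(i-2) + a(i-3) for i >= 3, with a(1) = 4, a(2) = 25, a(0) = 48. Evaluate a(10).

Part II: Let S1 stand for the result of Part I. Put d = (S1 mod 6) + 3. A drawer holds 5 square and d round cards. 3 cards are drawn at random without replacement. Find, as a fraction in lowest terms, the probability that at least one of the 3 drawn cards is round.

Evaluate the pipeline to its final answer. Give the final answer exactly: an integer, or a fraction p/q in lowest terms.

37/42

Part I: a(3) = -3*(25) - 1*(4) + 1*(48) = -31; iterating: a(3)=-31, a(4)=72, a(5)=-160, a(6)=377, a(7)=-899, a(8)=2160, a(9)=-5204, a(10)=12553; answer 12553
Part II: S1 = 12553; d = 4; total draws C(9,3) = 84; complement C(5,3) = 10; favorable 84 - 10 = 74; P = 37/42; answer 37/42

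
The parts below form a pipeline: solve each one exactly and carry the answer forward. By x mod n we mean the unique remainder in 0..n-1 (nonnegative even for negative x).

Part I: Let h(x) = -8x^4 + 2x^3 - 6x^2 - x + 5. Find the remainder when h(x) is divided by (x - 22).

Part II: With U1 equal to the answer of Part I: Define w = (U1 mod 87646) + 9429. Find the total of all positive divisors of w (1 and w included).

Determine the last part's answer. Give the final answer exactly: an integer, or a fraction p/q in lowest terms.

163680

Part I: remainder = value at the root: -8*(22)^4 + 2*(22)^3 - 6*(22)^2 - 1*(22)^1 + 5 = (-1874048) + (21296) + (-2904) + (-22) + (5) = -1855673; answer -1855673
Part II: U1 = -1855673; w = 81968; 81968 = 2^4 * 47 * 109; sigma = (1 + 2 + 4 + 8 + 16) * (1 + 47) * (1 + 109) = 31 * 48 * 110 = 163680; answer 163680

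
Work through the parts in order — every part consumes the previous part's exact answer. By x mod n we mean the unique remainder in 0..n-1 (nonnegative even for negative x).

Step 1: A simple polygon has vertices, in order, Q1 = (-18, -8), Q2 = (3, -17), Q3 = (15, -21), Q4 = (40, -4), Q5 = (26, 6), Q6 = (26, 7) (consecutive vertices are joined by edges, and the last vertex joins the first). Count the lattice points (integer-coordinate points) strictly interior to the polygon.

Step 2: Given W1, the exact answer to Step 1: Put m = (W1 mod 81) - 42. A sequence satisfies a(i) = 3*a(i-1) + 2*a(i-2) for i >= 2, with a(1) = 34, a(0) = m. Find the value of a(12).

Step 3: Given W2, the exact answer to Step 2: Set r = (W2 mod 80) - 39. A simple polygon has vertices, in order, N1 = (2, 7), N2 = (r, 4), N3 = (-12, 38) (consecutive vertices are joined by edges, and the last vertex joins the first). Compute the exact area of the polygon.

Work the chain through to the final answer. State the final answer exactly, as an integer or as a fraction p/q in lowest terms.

817/2

Step 1: cross terms: (-18*-17 - 3*-8)=330, (3*-21 - 15*-17)=192, (15*-4 - 40*-21)=780, (40*6 - 26*-4)=344, (26*7 - 26*6)=26, (26*-8 - -18*7)=-82; twice the area = |1590| = 1590; area = 795; boundary points = 3 + 4 + 1 + 2 + 1 + 1 = 12; strictly interior points = area - boundary/2 + 1 = 790; answer 790
Step 2: W1 = 790; m = 19; a(2) = 3*(34) + 2*(19) = 140; iterating: a(2)=140, a(3)=488, a(4)=1744, a(5)=6208, a(6)=22112, a(7)=78752, a(8)=280480, a(9)=998944, a(10)=3557792, a(11)=12671264, a(12)=45129376; answer 45129376
Step 3: W2 = 45129376; r = -23; cross terms: (2*4 - -23*7)=169, (-23*38 - -12*4)=-826, (-12*7 - 2*38)=-160; twice the area = |-817| = 817; area = 817/2; answer 817/2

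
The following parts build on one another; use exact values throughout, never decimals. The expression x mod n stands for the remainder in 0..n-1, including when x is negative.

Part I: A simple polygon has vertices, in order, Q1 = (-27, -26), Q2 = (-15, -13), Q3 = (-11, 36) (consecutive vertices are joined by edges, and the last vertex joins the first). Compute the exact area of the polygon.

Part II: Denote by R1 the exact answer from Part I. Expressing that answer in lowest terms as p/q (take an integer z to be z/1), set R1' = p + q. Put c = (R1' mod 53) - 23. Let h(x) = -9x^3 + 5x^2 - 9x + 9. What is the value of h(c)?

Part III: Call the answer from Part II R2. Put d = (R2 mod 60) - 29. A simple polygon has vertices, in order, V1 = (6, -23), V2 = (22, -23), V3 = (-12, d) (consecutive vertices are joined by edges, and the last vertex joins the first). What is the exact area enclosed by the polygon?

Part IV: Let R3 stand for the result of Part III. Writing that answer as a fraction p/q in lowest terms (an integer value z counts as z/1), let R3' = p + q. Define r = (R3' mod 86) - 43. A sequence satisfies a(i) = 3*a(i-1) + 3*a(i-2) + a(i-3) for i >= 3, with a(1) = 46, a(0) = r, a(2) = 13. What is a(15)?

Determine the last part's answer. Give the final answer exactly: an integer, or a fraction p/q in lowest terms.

Part I: cross terms: (-27*-13 - -15*-26)=-39, (-15*36 - -11*-13)=-683, (-11*-26 - -27*36)=1258; twice the area = |536| = 536; area = 268; answer 268
Part II: R1 = 268; threaded value p + q = 269; c = -19; -9*(-19)^3 + 5*(-19)^2 - 9*(-19)^1 + 9 = (61731) + (1805) + (171) + (9) = 63716; answer 63716
Part III: R2 = 63716; d = 27; cross terms: (6*-23 - 22*-23)=368, (22*27 - -12*-23)=318, (-12*-23 - 6*27)=114; twice the area = |800| = 800; area = 400; answer 400
Part IV: R3 = 400; threaded value p + q = 401; r = 14; a(3) = 3*(13) + 3*(46) + 1*(14) = 191; iterating: a(3)=191, a(4)=658, a(5)=2560, a(6)=9845, a(7)=37873, a(8)=145714, a(9)=560606, a(10)=2156833, a(11)=8298031, a(12)=31925198, a(13)=122826520, a(14)=472553185, a(15)=1818064313; answer 1818064313

1818064313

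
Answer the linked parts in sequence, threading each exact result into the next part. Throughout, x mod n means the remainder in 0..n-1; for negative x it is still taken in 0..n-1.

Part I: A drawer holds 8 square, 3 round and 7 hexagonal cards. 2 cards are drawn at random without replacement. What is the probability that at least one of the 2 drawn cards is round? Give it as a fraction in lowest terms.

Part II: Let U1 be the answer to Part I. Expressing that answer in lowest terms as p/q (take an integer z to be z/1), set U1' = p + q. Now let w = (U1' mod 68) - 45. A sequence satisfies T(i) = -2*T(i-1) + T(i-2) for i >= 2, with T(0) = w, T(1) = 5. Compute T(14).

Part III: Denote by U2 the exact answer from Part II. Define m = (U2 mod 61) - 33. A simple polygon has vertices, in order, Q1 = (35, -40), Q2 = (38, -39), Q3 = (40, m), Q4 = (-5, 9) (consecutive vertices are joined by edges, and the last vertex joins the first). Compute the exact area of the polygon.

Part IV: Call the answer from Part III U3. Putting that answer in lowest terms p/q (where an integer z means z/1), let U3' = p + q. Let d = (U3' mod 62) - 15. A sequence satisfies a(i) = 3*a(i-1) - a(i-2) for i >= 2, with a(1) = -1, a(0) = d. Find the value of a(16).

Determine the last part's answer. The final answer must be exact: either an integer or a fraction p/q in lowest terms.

-30467669

Part I: total draws C(18,2) = 153; complement C(15,2) = 105; favorable 153 - 105 = 48; P = 16/51; answer 16/51
Part II: U1 = 16/51; threaded value p + q = 67; w = 22; T(2) = -2*(5) + 1*(22) = 12; iterating: T(2)=12, T(3)=-19, T(4)=50, T(5)=-119, T(6)=288, T(7)=-695, T(8)=1678, T(9)=-4051, T(10)=9780, T(11)=-23611, T(12)=57002, T(13)=-137615, T(14)=332232; answer 332232
Part III: U2 = 332232; m = -7; cross terms: (35*-39 - 38*-40)=155, (38*-7 - 40*-39)=1294, (40*9 - -5*-7)=325, (-5*-40 - 35*9)=-115; twice the area = |1659| = 1659; area = 1659/2; answer 1659/2
Part IV: U3 = 1659/2; threaded value p + q = 1661; d = 34; a(2) = 3*(-1) - 1*(34) = -37; iterating: a(2)=-37, a(3)=-110, a(4)=-293, a(5)=-769, a(6)=-2014, a(7)=-5273, a(8)=-13805, a(9)=-36142, a(10)=-94621, a(11)=-247721, a(12)=-648542, a(13)=-1697905, a(14)=-4445173, a(15)=-11637614, a(16)=-30467669; answer -30467669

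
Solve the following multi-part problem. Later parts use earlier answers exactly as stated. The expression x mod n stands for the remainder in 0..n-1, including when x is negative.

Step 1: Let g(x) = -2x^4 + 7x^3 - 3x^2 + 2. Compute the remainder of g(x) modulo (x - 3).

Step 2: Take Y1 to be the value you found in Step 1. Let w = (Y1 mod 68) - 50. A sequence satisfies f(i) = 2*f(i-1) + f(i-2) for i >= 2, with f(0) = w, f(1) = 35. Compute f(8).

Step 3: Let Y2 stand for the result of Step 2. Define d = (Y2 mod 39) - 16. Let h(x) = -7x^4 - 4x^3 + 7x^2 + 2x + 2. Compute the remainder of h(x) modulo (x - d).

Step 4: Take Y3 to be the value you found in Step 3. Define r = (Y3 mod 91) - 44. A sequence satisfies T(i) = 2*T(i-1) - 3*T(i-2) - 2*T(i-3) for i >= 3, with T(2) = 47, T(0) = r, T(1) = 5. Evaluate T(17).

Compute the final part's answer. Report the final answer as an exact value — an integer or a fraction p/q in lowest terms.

Step 1: remainder = value at the root: -2*(3)^4 + 7*(3)^3 - 3*(3)^2 + 2 = (-162) + (189) + (-27) + (2) = 2; answer 2
Step 2: Y1 = 2; w = -48; f(2) = 2*(35) + 1*(-48) = 22; iterating: f(2)=22, f(3)=79, f(4)=180, f(5)=439, f(6)=1058, f(7)=2555, f(8)=6168; answer 6168
Step 3: Y2 = 6168; d = -10; remainder = value at the root: -7*(-10)^4 - 4*(-10)^3 + 7*(-10)^2 + 2*(-10)^1 + 2 = (-70000) + (4000) + (700) + (-20) + (2) = -65318; answer -65318
Step 4: Y3 = -65318; r = -24; T(3) = 2*(47) - 3*(5) - 2*(-24) = 127; iterating: T(3)=127, T(4)=103, T(5)=-269, T(6)=-1101, T(7)=-1601, T(8)=639, T(9)=8283, T(10)=17851, T(11)=9575, T(12)=-50969, T(13)=-166365, T(14)=-198973, T(15)=203087, T(16)=1335823, T(17)=2460331; answer 2460331

2460331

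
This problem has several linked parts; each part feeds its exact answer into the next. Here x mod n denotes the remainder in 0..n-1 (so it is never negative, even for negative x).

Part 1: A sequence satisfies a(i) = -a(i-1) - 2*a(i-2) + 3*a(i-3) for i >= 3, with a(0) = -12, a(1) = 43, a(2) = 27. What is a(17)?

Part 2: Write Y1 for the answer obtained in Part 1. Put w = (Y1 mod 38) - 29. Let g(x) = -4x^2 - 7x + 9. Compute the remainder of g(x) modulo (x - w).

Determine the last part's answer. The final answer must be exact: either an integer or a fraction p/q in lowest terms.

Part 1: a(3) = -1*(27) - 2*(43) + 3*(-12) = -149; iterating: a(3)=-149, a(4)=224, a(5)=155, a(6)=-1050, a(7)=1412, a(8)=1153, a(9)=-7127, a(10)=9057, a(11)=8656, a(12)=-48151, a(13)=58010, a(14)=64260, a(15)=-324733, a(16)=370243, a(17)=472003; answer 472003
Part 2: Y1 = 472003; w = -24; remainder = value at the root: -4*(-24)^2 - 7*(-24)^1 + 9 = (-2304) + (168) + (9) = -2127; answer -2127

-2127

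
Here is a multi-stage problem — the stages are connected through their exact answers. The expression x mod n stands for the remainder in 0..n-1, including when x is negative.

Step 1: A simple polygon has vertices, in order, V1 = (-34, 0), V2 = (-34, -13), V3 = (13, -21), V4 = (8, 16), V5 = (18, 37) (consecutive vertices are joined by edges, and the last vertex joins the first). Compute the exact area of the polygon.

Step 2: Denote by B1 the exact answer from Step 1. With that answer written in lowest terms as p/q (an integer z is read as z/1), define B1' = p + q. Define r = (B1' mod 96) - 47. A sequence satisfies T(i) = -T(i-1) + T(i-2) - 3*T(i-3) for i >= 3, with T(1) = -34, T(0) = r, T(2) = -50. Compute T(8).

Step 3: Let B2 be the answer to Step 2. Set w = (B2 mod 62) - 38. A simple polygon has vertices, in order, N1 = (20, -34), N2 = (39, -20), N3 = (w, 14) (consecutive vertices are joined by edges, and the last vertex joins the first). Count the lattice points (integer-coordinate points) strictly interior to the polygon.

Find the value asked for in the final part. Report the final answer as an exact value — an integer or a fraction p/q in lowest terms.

637

Step 1: cross terms: (-34*-13 - -34*0)=442, (-34*-21 - 13*-13)=883, (13*16 - 8*-21)=376, (8*37 - 18*16)=8, (18*0 - -34*37)=1258; twice the area = |2967| = 2967; area = 2967/2; answer 2967/2
Step 2: B1 = 2967/2; threaded value p + q = 2969; r = 42; T(3) = -1*(-50) + 1*(-34) - 3*(42) = -110; iterating: T(3)=-110, T(4)=162, T(5)=-122, T(6)=614, T(7)=-1222, T(8)=2202; answer 2202
Step 3: B2 = 2202; w = -6; cross terms: (20*-20 - 39*-34)=926, (39*14 - -6*-20)=426, (-6*-34 - 20*14)=-76; twice the area = |1276| = 1276; area = 638; boundary points = 1 + 1 + 2 = 4; strictly interior points = area - boundary/2 + 1 = 637; answer 637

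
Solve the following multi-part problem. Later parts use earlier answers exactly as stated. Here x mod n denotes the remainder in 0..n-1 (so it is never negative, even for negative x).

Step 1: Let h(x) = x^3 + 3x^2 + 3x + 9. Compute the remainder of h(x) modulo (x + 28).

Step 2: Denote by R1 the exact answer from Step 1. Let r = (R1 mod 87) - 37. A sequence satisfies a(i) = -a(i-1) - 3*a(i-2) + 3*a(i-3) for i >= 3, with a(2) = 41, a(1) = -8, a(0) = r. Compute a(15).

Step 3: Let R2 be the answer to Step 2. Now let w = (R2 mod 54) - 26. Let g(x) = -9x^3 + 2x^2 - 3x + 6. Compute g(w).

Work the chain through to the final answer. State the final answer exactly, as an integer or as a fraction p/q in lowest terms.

Step 1: remainder = value at the root: 1*(-28)^3 + 3*(-28)^2 + 3*(-28)^1 + 9 = (-21952) + (2352) + (-84) + (9) = -19675; answer -19675
Step 2: R1 = -19675; r = 37; a(3) = -1*(41) - 3*(-8) + 3*(37) = 94; iterating: a(3)=94, a(4)=-241, a(5)=82, a(6)=923, a(7)=-1892, a(8)=-631, a(9)=9076, a(10)=-12859, a(11)=-16262, a(12)=82067, a(13)=-71858, a(14)=-223129, a(15)=684904; answer 684904
Step 3: R2 = 684904; w = -4; -9*(-4)^3 + 2*(-4)^2 - 3*(-4)^1 + 6 = (576) + (32) + (12) + (6) = 626; answer 626

626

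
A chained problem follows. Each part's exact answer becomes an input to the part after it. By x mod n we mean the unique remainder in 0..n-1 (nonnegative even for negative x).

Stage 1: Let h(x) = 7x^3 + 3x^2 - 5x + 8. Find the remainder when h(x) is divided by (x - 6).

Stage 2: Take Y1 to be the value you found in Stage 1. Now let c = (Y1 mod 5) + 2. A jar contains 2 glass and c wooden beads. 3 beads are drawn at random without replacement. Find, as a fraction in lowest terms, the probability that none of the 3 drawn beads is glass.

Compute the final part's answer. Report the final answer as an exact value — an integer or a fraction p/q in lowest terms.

Stage 1: remainder = value at the root: 7*(6)^3 + 3*(6)^2 - 5*(6)^1 + 8 = (1512) + (108) + (-30) + (8) = 1598; answer 1598
Stage 2: Y1 = 1598; c = 5; total draws C(7,3) = 35; favorable C(5,3) = 10; P = 2/7; answer 2/7

2/7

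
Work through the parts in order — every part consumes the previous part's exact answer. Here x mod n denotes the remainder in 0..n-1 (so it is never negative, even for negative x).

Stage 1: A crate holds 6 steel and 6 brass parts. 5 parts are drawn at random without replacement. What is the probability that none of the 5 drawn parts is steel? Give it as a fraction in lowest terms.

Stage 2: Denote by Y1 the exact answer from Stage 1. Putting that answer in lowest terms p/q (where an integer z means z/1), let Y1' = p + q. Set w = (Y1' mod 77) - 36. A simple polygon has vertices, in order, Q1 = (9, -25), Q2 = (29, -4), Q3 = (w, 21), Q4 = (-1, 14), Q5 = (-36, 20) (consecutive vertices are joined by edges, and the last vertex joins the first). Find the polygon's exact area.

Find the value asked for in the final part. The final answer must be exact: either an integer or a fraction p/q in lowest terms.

Stage 1: total draws C(12,5) = 792; favorable C(6,5) = 6; P = 1/132; answer 1/132
Stage 2: Y1 = 1/132; threaded value p + q = 133; w = 20; cross terms: (9*-4 - 29*-25)=689, (29*21 - 20*-4)=689, (20*14 - -1*21)=301, (-1*20 - -36*14)=484, (-36*-25 - 9*20)=720; twice the area = |2883| = 2883; area = 2883/2; answer 2883/2

2883/2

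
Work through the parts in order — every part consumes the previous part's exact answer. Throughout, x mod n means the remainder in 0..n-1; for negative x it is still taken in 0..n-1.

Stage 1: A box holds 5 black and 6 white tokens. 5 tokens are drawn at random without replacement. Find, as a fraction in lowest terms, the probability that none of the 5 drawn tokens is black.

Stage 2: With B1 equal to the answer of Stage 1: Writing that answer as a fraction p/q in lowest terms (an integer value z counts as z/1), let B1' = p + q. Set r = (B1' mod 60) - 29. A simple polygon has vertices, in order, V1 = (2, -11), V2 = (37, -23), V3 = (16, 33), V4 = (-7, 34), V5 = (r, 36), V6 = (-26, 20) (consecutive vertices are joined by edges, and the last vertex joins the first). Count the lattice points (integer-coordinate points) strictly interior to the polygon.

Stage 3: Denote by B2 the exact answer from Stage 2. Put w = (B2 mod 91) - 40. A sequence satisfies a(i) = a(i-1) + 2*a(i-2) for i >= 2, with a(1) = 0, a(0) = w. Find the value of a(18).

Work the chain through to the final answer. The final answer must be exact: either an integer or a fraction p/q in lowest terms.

Stage 1: total draws C(11,5) = 462; favorable C(6,5) = 6; P = 1/77; answer 1/77
Stage 2: B1 = 1/77; threaded value p + q = 78; r = -11; cross terms: (2*-23 - 37*-11)=361, (37*33 - 16*-23)=1589, (16*34 - -7*33)=775, (-7*36 - -11*34)=122, (-11*20 - -26*36)=716, (-26*-11 - 2*20)=246; twice the area = |3809| = 3809; area = 3809/2; boundary points = 1 + 7 + 1 + 2 + 1 + 1 = 13; strictly interior points = area - boundary/2 + 1 = 1899; answer 1899
Stage 3: B2 = 1899; w = 39; a(2) = 1*(0) + 2*(39) = 78; iterating: a(2)=78, a(3)=78, a(4)=234, a(5)=390, a(6)=858, a(7)=1638, a(8)=3354, a(9)=6630, a(10)=13338, a(11)=26598, a(12)=53274, a(13)=106470, a(14)=213018, a(15)=425958, a(16)=851994, a(17)=1703910, a(18)=3407898; answer 3407898

3407898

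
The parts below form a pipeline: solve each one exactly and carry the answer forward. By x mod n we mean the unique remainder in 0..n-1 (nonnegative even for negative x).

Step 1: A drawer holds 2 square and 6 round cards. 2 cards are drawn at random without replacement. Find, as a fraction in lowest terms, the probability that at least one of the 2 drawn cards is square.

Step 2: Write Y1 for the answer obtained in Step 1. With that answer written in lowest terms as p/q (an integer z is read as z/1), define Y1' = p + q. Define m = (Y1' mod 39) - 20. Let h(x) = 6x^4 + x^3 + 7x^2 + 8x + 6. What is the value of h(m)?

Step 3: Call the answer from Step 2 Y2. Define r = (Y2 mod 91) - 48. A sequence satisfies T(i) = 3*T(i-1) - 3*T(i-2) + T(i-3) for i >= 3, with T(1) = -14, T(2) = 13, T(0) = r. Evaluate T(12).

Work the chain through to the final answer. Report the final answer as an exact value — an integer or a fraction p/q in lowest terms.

Step 1: total draws C(8,2) = 28; complement C(6,2) = 15; favorable 28 - 15 = 13; P = 13/28; answer 13/28
Step 2: Y1 = 13/28; threaded value p + q = 41; m = -18; 6*(-18)^4 + 1*(-18)^3 + 7*(-18)^2 + 8*(-18)^1 + 6 = (629856) + (-5832) + (2268) + (-144) + (6) = 626154; answer 626154
Step 3: Y2 = 626154; r = 26; T(3) = 3*(13) - 3*(-14) + 1*(26) = 107; iterating: T(3)=107, T(4)=268, T(5)=496, T(6)=791, T(7)=1153, T(8)=1582, T(9)=2078, T(10)=2641, T(11)=3271, T(12)=3968; answer 3968

3968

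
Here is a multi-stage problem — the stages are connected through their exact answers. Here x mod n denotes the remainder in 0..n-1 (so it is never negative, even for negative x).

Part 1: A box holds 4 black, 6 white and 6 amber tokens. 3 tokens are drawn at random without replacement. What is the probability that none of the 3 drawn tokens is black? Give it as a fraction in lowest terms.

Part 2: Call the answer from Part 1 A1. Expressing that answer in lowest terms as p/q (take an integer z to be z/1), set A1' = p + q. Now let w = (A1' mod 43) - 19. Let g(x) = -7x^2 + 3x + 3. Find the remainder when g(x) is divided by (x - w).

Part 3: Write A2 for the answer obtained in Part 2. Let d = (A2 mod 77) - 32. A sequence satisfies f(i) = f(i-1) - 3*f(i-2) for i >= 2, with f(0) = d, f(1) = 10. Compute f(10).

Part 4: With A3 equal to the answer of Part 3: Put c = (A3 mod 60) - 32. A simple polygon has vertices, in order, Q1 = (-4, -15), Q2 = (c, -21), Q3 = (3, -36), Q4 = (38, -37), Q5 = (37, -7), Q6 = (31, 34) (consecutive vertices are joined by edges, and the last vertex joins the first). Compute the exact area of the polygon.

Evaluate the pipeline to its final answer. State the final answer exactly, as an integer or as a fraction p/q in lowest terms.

3989/2

Part 1: total draws C(16,3) = 560; favorable C(12,3) = 220; P = 11/28; answer 11/28
Part 2: A1 = 11/28; threaded value p + q = 39; w = 20; remainder = value at the root: -7*(20)^2 + 3*(20)^1 + 3 = (-2800) + (60) + (3) = -2737; answer -2737
Part 3: A2 = -2737; d = 3; f(2) = 1*(10) - 3*(3) = 1; iterating: f(2)=1, f(3)=-29, f(4)=-32, f(5)=55, f(6)=151, f(7)=-14, f(8)=-467, f(9)=-425, f(10)=976; answer 976
Part 4: A3 = 976; c = -16; cross terms: (-4*-21 - -16*-15)=-156, (-16*-36 - 3*-21)=639, (3*-37 - 38*-36)=1257, (38*-7 - 37*-37)=1103, (37*34 - 31*-7)=1475, (31*-15 - -4*34)=-329; twice the area = |3989| = 3989; area = 3989/2; answer 3989/2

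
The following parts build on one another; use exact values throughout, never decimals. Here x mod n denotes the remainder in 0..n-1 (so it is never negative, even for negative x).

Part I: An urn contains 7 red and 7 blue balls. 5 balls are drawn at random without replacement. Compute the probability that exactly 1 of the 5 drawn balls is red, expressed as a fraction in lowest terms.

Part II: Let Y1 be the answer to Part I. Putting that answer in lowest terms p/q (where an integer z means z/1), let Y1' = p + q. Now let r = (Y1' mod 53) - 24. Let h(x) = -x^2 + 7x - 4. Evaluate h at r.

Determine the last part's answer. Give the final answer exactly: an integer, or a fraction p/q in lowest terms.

-592

Part I: total draws C(14,5) = 2002; favorable C(7,1)*C(7,4) = 245; P = 35/286; answer 35/286
Part II: Y1 = 35/286; threaded value p + q = 321; r = -21; -1*(-21)^2 + 7*(-21)^1 - 4 = (-441) + (-147) + (-4) = -592; answer -592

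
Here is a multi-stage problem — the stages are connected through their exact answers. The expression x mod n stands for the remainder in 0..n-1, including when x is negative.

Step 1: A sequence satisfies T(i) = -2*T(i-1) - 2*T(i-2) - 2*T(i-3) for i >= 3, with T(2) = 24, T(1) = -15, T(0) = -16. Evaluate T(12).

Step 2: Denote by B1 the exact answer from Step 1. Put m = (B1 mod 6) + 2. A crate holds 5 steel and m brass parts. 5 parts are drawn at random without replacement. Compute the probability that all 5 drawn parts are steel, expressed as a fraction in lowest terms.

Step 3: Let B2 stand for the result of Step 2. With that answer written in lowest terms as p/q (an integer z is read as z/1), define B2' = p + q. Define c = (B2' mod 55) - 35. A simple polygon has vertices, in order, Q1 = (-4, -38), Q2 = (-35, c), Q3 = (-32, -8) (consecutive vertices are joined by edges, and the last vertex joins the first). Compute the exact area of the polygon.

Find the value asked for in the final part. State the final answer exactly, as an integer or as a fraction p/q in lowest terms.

Step 1: T(3) = -2*(24) - 2*(-15) - 2*(-16) = 14; iterating: T(3)=14, T(4)=-46, T(5)=16, T(6)=32, T(7)=-4, T(8)=-88, T(9)=120, T(10)=-56, T(11)=48, T(12)=-224; answer -224
Step 2: B1 = -224; m = 6; total draws C(11,5) = 462; favorable C(5,5) = 1; P = 1/462; answer 1/462
Step 3: B2 = 1/462; threaded value p + q = 463; c = -12; cross terms: (-4*-12 - -35*-38)=-1282, (-35*-8 - -32*-12)=-104, (-32*-38 - -4*-8)=1184; twice the area = |-202| = 202; area = 101; answer 101

101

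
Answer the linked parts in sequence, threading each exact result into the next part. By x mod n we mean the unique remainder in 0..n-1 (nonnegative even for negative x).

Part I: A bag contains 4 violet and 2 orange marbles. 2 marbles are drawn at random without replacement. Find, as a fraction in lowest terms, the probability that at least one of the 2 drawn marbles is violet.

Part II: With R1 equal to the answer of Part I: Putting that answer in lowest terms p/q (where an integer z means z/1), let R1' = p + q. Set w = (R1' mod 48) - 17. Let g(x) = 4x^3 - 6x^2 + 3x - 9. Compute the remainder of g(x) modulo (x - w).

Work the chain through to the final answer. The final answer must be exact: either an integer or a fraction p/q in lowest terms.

Part I: total draws C(6,2) = 15; complement C(2,2) = 1; favorable 15 - 1 = 14; P = 14/15; answer 14/15
Part II: R1 = 14/15; threaded value p + q = 29; w = 12; remainder = value at the root: 4*(12)^3 - 6*(12)^2 + 3*(12)^1 - 9 = (6912) + (-864) + (36) + (-9) = 6075; answer 6075

6075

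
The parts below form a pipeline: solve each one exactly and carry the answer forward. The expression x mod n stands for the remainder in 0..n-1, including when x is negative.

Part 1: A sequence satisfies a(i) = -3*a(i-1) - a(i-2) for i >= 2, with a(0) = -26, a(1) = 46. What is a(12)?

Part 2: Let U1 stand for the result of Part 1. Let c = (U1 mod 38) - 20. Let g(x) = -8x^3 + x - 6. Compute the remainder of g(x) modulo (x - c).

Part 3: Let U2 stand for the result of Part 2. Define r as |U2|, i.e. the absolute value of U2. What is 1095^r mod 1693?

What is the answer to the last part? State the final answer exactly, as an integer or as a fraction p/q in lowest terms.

Part 1: a(2) = -3*(46) - 1*(-26) = -112; iterating: a(2)=-112, a(3)=290, a(4)=-758, a(5)=1984, a(6)=-5194, a(7)=13598, a(8)=-35600, a(9)=93202, a(10)=-244006, a(11)=638816, a(12)=-1672442; answer -1672442
Part 2: U1 = -1672442; c = -6; remainder = value at the root: -8*(-6)^3 + 1*(-6)^1 - 6 = (1728) + (-6) + (-6) = 1716; answer 1716
Part 3: U2 = 1716; r = 1716; squarings mod 1693: 1095^1=1095, 1095^2=381, 1095^4=1256, 1095^8=1353, 1095^16=476, 1095^32=1407, 1095^64=532, 1095^128=293, 1095^256=1199, 1095^512=244, 1095^1024=281; 1095^1716 = 1095^4 * 1095^16 * 1095^32 * 1095^128 * 1095^512 * 1095^1024 = 688 (mod 1693); answer 688

688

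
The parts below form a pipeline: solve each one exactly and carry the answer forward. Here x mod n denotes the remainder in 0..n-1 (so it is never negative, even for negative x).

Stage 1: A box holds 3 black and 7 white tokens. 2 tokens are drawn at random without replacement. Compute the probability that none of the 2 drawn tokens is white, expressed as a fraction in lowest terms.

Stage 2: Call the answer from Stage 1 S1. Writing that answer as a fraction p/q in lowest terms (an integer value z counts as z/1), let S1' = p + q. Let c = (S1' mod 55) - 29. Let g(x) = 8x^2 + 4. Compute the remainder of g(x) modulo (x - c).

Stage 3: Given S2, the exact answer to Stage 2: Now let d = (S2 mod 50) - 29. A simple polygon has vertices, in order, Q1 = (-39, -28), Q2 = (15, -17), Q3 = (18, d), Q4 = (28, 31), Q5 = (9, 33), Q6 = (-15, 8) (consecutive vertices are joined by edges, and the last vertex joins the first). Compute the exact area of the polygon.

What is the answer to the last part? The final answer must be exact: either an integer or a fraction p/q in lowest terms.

2095

Stage 1: total draws C(10,2) = 45; favorable C(3,2) = 3; P = 1/15; answer 1/15
Stage 2: S1 = 1/15; threaded value p + q = 16; c = -13; remainder = value at the root: 8*(-13)^2 + 4 = (1352) + (4) = 1356; answer 1356
Stage 3: S2 = 1356; d = -23; cross terms: (-39*-17 - 15*-28)=1083, (15*-23 - 18*-17)=-39, (18*31 - 28*-23)=1202, (28*33 - 9*31)=645, (9*8 - -15*33)=567, (-15*-28 - -39*8)=732; twice the area = |4190| = 4190; area = 2095; answer 2095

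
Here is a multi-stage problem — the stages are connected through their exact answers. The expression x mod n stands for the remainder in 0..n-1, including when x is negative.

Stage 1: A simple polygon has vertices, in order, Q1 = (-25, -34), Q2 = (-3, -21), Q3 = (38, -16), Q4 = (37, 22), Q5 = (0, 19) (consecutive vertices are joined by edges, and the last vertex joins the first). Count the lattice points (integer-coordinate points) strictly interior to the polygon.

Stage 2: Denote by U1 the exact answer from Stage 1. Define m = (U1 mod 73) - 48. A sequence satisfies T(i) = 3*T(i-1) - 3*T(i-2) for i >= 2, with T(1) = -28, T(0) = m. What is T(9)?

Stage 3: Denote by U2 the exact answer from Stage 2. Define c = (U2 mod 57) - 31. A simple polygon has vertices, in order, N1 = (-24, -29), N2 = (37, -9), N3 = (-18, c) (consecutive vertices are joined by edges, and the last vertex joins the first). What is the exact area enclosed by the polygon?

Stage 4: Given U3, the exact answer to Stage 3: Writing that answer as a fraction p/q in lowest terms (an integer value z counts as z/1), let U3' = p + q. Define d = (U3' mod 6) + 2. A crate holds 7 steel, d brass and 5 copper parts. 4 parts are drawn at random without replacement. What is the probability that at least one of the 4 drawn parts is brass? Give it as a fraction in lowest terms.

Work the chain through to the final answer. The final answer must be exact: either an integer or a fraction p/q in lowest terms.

Stage 1: cross terms: (-25*-21 - -3*-34)=423, (-3*-16 - 38*-21)=846, (38*22 - 37*-16)=1428, (37*19 - 0*22)=703, (0*-34 - -25*19)=475; twice the area = |3875| = 3875; area = 3875/2; boundary points = 1 + 1 + 1 + 1 + 1 = 5; strictly interior points = area - boundary/2 + 1 = 1936; answer 1936
Stage 2: U1 = 1936; m = -10; T(2) = 3*(-28) - 3*(-10) = -54; iterating: T(2)=-54, T(3)=-78, T(4)=-72, T(5)=18, T(6)=270, T(7)=756, T(8)=1458, T(9)=2106; answer 2106
Stage 3: U2 = 2106; c = 23; cross terms: (-24*-9 - 37*-29)=1289, (37*23 - -18*-9)=689, (-18*-29 - -24*23)=1074; twice the area = |3052| = 3052; area = 1526; answer 1526
Stage 4: U3 = 1526; threaded value p + q = 1527; d = 5; total draws C(17,4) = 2380; complement C(12,4) = 495; favorable 2380 - 495 = 1885; P = 377/476; answer 377/476

377/476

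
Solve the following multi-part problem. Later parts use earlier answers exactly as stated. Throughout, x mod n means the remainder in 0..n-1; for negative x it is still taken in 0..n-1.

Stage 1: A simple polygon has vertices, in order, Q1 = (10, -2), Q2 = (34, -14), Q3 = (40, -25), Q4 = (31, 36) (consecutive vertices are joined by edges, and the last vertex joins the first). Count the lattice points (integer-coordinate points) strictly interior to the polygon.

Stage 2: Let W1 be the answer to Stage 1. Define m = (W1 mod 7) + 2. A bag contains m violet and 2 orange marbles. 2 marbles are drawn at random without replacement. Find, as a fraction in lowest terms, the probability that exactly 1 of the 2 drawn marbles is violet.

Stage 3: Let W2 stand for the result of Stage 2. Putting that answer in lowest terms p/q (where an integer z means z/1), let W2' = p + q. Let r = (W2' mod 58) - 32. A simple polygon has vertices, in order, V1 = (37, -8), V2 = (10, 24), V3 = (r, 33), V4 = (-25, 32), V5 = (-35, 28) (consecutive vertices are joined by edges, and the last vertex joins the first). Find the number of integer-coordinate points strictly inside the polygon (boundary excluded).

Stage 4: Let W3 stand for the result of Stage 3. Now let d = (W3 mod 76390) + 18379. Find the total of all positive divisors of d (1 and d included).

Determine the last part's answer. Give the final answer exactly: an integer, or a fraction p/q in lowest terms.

20976

Stage 1: cross terms: (10*-14 - 34*-2)=-72, (34*-25 - 40*-14)=-290, (40*36 - 31*-25)=2215, (31*-2 - 10*36)=-422; twice the area = |1431| = 1431; area = 1431/2; boundary points = 12 + 1 + 1 + 1 = 15; strictly interior points = area - boundary/2 + 1 = 709; answer 709
Stage 2: W1 = 709; m = 4; total draws C(6,2) = 15; favorable C(4,1)*C(2,1) = 8; P = 8/15; answer 8/15
Stage 3: W2 = 8/15; threaded value p + q = 23; r = -9; cross terms: (37*24 - 10*-8)=968, (10*33 - -9*24)=546, (-9*32 - -25*33)=537, (-25*28 - -35*32)=420, (-35*-8 - 37*28)=-756; twice the area = |1715| = 1715; area = 1715/2; boundary points = 1 + 1 + 1 + 2 + 36 = 41; strictly interior points = area - boundary/2 + 1 = 838; answer 838
Stage 4: W3 = 838; d = 19217; 19217 = 11 * 1747; sigma = (1 + 11) * (1 + 1747) = 12 * 1748 = 20976; answer 20976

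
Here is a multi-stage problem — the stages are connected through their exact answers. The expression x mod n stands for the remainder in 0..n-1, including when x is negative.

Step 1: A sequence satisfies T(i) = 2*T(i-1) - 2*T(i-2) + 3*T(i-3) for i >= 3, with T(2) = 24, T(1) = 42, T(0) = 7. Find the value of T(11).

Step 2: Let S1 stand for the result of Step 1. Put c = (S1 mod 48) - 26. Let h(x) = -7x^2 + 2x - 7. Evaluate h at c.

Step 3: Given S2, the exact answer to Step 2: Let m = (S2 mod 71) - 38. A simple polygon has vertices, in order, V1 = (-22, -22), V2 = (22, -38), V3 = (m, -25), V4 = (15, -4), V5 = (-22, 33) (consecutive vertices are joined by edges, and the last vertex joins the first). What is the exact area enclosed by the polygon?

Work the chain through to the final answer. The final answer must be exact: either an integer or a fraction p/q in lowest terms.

1823

Step 1: T(3) = 2*(24) - 2*(42) + 3*(7) = -15; iterating: T(3)=-15, T(4)=48, T(5)=198, T(6)=255, T(7)=258, T(8)=600, T(9)=1449, T(10)=2472, T(11)=3846; answer 3846
Step 2: S1 = 3846; c = -20; -7*(-20)^2 + 2*(-20)^1 - 7 = (-2800) + (-40) + (-7) = -2847; answer -2847
Step 3: S2 = -2847; m = 26; cross terms: (-22*-38 - 22*-22)=1320, (22*-25 - 26*-38)=438, (26*-4 - 15*-25)=271, (15*33 - -22*-4)=407, (-22*-22 - -22*33)=1210; twice the area = |3646| = 3646; area = 1823; answer 1823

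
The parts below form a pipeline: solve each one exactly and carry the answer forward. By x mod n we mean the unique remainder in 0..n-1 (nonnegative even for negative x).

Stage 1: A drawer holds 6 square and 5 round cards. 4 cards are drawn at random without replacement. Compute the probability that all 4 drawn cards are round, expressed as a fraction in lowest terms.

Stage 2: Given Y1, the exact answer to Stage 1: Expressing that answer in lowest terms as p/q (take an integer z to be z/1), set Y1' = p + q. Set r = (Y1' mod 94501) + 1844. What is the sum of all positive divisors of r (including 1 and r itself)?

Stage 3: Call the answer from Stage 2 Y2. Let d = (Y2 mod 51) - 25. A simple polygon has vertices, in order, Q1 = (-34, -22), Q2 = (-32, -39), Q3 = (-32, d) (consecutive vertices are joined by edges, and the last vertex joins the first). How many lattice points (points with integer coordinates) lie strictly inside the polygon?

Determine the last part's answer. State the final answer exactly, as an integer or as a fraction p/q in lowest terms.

Stage 1: total draws C(11,4) = 330; favorable C(5,4) = 5; P = 1/66; answer 1/66
Stage 2: Y1 = 1/66; threaded value p + q = 67; r = 1911; 1911 = 3 * 7^2 * 13; sigma = (1 + 3) * (1 + 7 + 49) * (1 + 13) = 4 * 57 * 14 = 3192; answer 3192
Stage 3: Y2 = 3192; d = 5; cross terms: (-34*-39 - -32*-22)=622, (-32*5 - -32*-39)=-1408, (-32*-22 - -34*5)=874; twice the area = |88| = 88; area = 44; boundary points = 1 + 44 + 1 = 46; strictly interior points = area - boundary/2 + 1 = 22; answer 22

22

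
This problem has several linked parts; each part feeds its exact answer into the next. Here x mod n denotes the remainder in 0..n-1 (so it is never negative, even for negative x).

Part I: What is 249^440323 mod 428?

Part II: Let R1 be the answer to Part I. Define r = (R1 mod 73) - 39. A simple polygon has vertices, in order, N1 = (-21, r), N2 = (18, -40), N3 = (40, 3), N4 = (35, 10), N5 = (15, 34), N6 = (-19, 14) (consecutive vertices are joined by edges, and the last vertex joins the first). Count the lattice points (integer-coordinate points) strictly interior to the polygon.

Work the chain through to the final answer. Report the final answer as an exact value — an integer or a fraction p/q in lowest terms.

Part I: squarings mod 428: 249^1=249, 249^2=369, 249^4=57, 249^8=253, 249^16=237, 249^32=101, 249^64=357, 249^128=333, 249^256=37, 249^512=85, 249^1024=377, 249^2048=33, 249^4096=233, 249^8192=361, 249^16384=209, 249^32768=25, 249^65536=197, 249^131072=289, 249^262144=61; 249^440323 = 249^1 * 249^2 * 249^2048 * 249^4096 * 249^8192 * 249^32768 * 249^131072 * 249^262144 = 373 (mod 428); answer 373
Part II: R1 = 373; r = -31; cross terms: (-21*-40 - 18*-31)=1398, (18*3 - 40*-40)=1654, (40*10 - 35*3)=295, (35*34 - 15*10)=1040, (15*14 - -19*34)=856, (-19*-31 - -21*14)=883; twice the area = |6126| = 6126; area = 3063; boundary points = 3 + 1 + 1 + 4 + 2 + 1 = 12; strictly interior points = area - boundary/2 + 1 = 3058; answer 3058

3058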